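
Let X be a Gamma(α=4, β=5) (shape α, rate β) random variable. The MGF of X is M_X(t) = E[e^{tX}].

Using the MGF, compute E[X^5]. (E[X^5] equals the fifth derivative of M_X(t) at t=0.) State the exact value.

M_X(t) = 625/(5 - t)^4
M^(5)(t) = -4200000/(t^9 - 45*t^8 + 900*t^7 - 10500*t^6 + 78750*t^5 - 393750*t^4 + 1312500*t^3 - 2812500*t^2 + 3515625*t - 1953125)

E[X^5] = M^(5)(0) = 1344/625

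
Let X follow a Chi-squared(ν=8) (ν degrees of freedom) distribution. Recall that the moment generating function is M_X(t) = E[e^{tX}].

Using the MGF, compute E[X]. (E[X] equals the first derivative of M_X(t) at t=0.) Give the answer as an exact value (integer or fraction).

E[X] = dM/dt |_{t=0} = 8

M_X(t) = (1 - 2*t)^(-4)
dM/dt = -8/(32*t^5 - 80*t^4 + 80*t^3 - 40*t^2 + 10*t - 1)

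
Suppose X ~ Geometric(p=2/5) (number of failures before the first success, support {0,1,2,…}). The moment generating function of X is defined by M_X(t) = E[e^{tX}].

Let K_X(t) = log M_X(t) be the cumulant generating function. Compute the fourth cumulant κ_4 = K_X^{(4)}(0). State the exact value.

κ_4 = d^4K/dt^4 |_{t=0} = 705/8

M_X(t) = 2/(5*(1 - 3*e^(t)/5))
K_X(t) = log M_X(t) = -log(1 - 3*e^(t)/5) - log(5) + log(2)
dK/dt = -3*e^(t)/(3*e^(t) - 5)
d^2K/dt^2 = 15*e^(t)/(9*e^(2*t) - 30*e^(t) + 25)
d^3K/dt^3 = (-45*e^(2*t) - 75*e^(t))/(27*e^(3*t) - 135*e^(2*t) + 225*e^(t) - 125)
d^4K/dt^4 = (135*e^(3*t) + 900*e^(2*t) + 375*e^(t))/(81*e^(4*t) - 540*e^(3*t) + 1350*e^(2*t) - 1500*e^(t) + 625)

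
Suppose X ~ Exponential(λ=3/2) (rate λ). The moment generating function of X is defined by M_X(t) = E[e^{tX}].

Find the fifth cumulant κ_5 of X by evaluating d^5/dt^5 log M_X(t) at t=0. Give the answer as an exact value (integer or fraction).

κ_5 = d^5K/dt^5 |_{t=0} = 256/81

M_X(t) = 3/(2*(3/2 - t))
K_X(t) = log M_X(t) = -log(3/2 - t) - log(2) + log(3)
dK/dt = -2/(2*t - 3)
d^2K/dt^2 = 4/(4*t^2 - 12*t + 9)
d^3K/dt^3 = -16/(8*t^3 - 36*t^2 + 54*t - 27)
d^4K/dt^4 = 96/(16*t^4 - 96*t^3 + 216*t^2 - 216*t + 81)
d^5K/dt^5 = -768/(32*t^5 - 240*t^4 + 720*t^3 - 1080*t^2 + 810*t - 243)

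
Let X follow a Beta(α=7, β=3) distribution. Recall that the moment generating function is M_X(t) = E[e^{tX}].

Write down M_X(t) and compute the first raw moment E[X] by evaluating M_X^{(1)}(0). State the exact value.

E[X] = dM/dt |_{t=0} = 7/10

M_X(t) = ₁F₁(7; 10; t)
dM/dt = 7*₁F₁(8; 11; t)/10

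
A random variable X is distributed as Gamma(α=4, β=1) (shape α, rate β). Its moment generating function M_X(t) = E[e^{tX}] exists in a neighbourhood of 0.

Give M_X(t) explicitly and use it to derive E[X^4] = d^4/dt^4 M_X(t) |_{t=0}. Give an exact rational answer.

E[X^4] = d^4M/dt^4 |_{t=0} = 840

M_X(t) = (1 - t)^(-4)
dM/dt = -4/(t^5 - 5*t^4 + 10*t^3 - 10*t^2 + 5*t - 1)
d^2M/dt^2 = 20/(t^6 - 6*t^5 + 15*t^4 - 20*t^3 + 15*t^2 - 6*t + 1)
d^3M/dt^3 = -120/(t^7 - 7*t^6 + 21*t^5 - 35*t^4 + 35*t^3 - 21*t^2 + 7*t - 1)
d^4M/dt^4 = 840/(t^8 - 8*t^7 + 28*t^6 - 56*t^5 + 70*t^4 - 56*t^3 + 28*t^2 - 8*t + 1)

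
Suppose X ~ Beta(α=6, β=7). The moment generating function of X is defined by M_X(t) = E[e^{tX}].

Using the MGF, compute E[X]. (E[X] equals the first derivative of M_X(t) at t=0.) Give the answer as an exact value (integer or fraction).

E[X] = M′(0) = 6/13

M_X(t) = ₁F₁(6; 13; t)
M′(t) = 6*₁F₁(7; 14; t)/13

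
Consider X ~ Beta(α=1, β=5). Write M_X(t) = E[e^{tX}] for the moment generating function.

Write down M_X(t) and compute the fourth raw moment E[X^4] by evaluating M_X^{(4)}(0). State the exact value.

M_X(t) = ₁F₁(1; 6; t)
M′(t) = ₁F₁(2; 7; t)/6
M′′(t) = ₁F₁(3; 8; t)/21
M′′′(t) = ₁F₁(4; 9; t)/56
M′′′′(t) = ₁F₁(5; 10; t)/126

E[X^4] = M′′′′(0) = 1/126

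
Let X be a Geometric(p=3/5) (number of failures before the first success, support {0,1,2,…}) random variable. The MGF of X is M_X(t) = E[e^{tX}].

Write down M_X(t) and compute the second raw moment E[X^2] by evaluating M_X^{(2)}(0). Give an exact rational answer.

E[X^2] = D^2[M](0) = 14/9

M_X(t) = 3/(5*(1 - 2*e^(t)/5))
D^2[M](t) = (-12*e^(2*t) - 30*e^(t))/(8*e^(3*t) - 60*e^(2*t) + 150*e^(t) - 125)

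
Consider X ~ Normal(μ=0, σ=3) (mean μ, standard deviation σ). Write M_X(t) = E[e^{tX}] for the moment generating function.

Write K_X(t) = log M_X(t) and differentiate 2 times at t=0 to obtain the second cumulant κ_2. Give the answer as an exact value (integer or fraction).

κ_2 = K′′(0) = 9

M_X(t) = e^(9*t^2/2)
K_X(t) = log M_X(t) = 9*t^2/2
K′(t) = 9*t
K′′(t) = 9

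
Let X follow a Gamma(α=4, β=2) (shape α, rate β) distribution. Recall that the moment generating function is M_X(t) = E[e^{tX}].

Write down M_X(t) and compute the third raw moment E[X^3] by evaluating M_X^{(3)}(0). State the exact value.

M_X(t) = 16/(2 - t)^4
M^(3)(t) = -1920/(t^7 - 14*t^6 + 84*t^5 - 280*t^4 + 560*t^3 - 672*t^2 + 448*t - 128)

E[X^3] = M^(3)(0) = 15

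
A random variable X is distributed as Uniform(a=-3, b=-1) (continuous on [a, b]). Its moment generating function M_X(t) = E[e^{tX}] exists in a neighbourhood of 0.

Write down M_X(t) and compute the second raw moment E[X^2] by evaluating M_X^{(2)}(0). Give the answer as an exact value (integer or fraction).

M_X(t) = (e^(-t) - e^(-3*t))/(2*t)
dM/dt = (-t*e^(2*t) + 3*t - e^(2*t) + 1)*e^(-3*t)/(2*t^2)
d^2M/dt^2 = (t^2*e^(2*t) - 9*t^2 + 2*t*e^(2*t) - 6*t + 2*e^(2*t) - 2)*e^(-3*t)/(2*t^3)

E[X^2] = d^2M/dt^2 |_{t=0} = 13/3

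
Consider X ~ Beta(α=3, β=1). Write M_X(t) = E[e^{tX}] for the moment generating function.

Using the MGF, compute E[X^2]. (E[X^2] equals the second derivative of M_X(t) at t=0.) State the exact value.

M_X(t) = ₁F₁(3; 4; t)
M′(t) = 3*₁F₁(4; 5; t)/4
M′′(t) = 3*₁F₁(5; 6; t)/5

E[X^2] = M′′(0) = 3/5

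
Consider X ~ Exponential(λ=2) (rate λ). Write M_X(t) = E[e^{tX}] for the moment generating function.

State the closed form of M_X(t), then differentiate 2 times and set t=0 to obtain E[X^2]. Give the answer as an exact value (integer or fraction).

M_X(t) = 2/(2 - t)
M^(2)(t) = -4/(t^3 - 6*t^2 + 12*t - 8)

E[X^2] = M^(2)(0) = 1/2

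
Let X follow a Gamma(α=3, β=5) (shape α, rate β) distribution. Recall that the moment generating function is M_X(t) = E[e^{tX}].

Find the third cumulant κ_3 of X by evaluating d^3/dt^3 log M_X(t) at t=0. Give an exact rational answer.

M_X(t) = 125/(5 - t)^3
K_X(t) = log M_X(t) = -3*log(5 - t) + 3*log(5)
dK/dt = -3/(t - 5)
d^2K/dt^2 = 3/(t^2 - 10*t + 25)
d^3K/dt^3 = -6/(t^3 - 15*t^2 + 75*t - 125)

κ_3 = d^3K/dt^3 |_{t=0} = 6/125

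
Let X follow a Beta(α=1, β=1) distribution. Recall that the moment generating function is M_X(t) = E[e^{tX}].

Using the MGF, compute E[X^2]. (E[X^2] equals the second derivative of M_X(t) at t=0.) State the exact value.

E[X^2] = d^2M/dt^2 |_{t=0} = 1/3

M_X(t) = ₁F₁(1; 2; t)
dM/dt = ₁F₁(2; 3; t)/2
d^2M/dt^2 = ₁F₁(3; 4; t)/3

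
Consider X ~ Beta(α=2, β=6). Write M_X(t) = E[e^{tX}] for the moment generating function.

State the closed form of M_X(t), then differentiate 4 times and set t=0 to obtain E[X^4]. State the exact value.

M_X(t) = ₁F₁(2; 8; t)
M^(4)(t) = ₁F₁(6; 12; t)/66

E[X^4] = M^(4)(0) = 1/66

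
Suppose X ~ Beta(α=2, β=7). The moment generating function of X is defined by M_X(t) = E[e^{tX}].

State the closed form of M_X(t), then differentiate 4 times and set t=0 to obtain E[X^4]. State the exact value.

M_X(t) = ₁F₁(2; 9; t)
M^(4)(t) = ₁F₁(6; 13; t)/99

E[X^4] = M^(4)(0) = 1/99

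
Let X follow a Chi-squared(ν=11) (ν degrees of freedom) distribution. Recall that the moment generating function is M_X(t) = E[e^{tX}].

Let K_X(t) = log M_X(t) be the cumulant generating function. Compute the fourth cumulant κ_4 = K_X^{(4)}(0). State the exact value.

κ_4 = D^4[K](0) = 528

M_X(t) = (1 - 2*t)^(-11/2)
K_X(t) = log M_X(t) = -11*log(1 - 2*t)/2
D^4[K](t) = 528/(16*t^4 - 32*t^3 + 24*t^2 - 8*t + 1)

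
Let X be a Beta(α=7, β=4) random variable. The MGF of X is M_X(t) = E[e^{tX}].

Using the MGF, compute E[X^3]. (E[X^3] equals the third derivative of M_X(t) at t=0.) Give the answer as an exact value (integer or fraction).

M_X(t) = ₁F₁(7; 11; t)
M^(3)(t) = 42*₁F₁(10; 14; t)/143

E[X^3] = M^(3)(0) = 42/143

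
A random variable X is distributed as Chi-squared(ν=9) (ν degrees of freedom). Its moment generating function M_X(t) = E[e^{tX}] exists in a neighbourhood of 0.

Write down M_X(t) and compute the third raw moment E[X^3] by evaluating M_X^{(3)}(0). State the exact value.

E[X^3] = M′′′(0) = 1287

M_X(t) = (1 - 2*t)^(-9/2)
M′(t) = -9/(32*t^5*√(1 - 2*t) - 80*t^4*√(1 - 2*t) + 80*t^3*√(1 - 2*t) - 40*t^2*√(1 - 2*t) + 10*t*√(1 - 2*t) - √(1 - 2*t))
M′′(t) = 99/(64*t^6*√(1 - 2*t) - 192*t^5*√(1 - 2*t) + 240*t^4*√(1 - 2*t) - 160*t^3*√(1 - 2*t) + 60*t^2*√(1 - 2*t) - 12*t*√(1 - 2*t) + √(1 - 2*t))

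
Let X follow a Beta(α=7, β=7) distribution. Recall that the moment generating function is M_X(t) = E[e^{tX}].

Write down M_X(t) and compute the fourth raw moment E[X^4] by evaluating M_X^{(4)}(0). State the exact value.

M_X(t) = ₁F₁(7; 14; t)
M′(t) = ₁F₁(8; 15; t)/2
M′′(t) = 4*₁F₁(9; 16; t)/15
M′′′(t) = 3*₁F₁(10; 17; t)/20
M′′′′(t) = 3*₁F₁(11; 18; t)/34

E[X^4] = M′′′′(0) = 3/34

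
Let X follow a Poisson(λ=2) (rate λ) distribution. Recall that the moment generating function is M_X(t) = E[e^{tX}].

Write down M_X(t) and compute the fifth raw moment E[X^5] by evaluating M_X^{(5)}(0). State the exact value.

E[X^5] = D^5[M](0) = 454

M_X(t) = e^(2*e^(t) - 2)
D^5[M](t) = (32*e^(5*t)*e^(2*e^(t)) + 160*e^(4*t)*e^(2*e^(t)) + 200*e^(3*t)*e^(2*e^(t)) + 60*e^(2*t)*e^(2*e^(t)) + 2*e^(t)*e^(2*e^(t)))*e^(-2)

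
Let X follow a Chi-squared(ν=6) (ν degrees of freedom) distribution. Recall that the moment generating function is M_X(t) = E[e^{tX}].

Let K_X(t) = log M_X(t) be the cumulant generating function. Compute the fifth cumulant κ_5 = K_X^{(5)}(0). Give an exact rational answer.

κ_5 = d^5K/dt^5 |_{t=0} = 2304

M_X(t) = (1 - 2*t)^(-3)
K_X(t) = log M_X(t) = -3*log(1 - 2*t)
dK/dt = -6/(2*t - 1)
d^2K/dt^2 = 12/(4*t^2 - 4*t + 1)
d^3K/dt^3 = -48/(8*t^3 - 12*t^2 + 6*t - 1)
d^4K/dt^4 = 288/(16*t^4 - 32*t^3 + 24*t^2 - 8*t + 1)
d^5K/dt^5 = -2304/(32*t^5 - 80*t^4 + 80*t^3 - 40*t^2 + 10*t - 1)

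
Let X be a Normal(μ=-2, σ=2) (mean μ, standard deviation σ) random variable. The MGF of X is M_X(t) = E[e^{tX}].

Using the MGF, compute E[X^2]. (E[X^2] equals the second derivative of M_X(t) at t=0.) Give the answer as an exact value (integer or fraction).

M_X(t) = e^(2*t^2 - 2*t)
M′(t) = 4*t*e^(-2*t)*e^(2*t^2) - 2*e^(-2*t)*e^(2*t^2)
M′′(t) = (16*t^2*e^(2*t^2) - 16*t*e^(2*t^2) + 8*e^(2*t^2))*e^(-2*t)

E[X^2] = M′′(0) = 8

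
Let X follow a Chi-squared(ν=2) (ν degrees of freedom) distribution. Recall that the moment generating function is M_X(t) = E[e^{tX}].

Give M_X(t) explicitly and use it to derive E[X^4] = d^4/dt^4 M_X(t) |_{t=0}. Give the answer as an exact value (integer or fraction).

E[X^4] = d^4M/dt^4 |_{t=0} = 384

M_X(t) = 1/(1 - 2*t)
dM/dt = 2/(4*t^2 - 4*t + 1)
d^2M/dt^2 = -8/(8*t^3 - 12*t^2 + 6*t - 1)
d^3M/dt^3 = 48/(16*t^4 - 32*t^3 + 24*t^2 - 8*t + 1)
d^4M/dt^4 = -384/(32*t^5 - 80*t^4 + 80*t^3 - 40*t^2 + 10*t - 1)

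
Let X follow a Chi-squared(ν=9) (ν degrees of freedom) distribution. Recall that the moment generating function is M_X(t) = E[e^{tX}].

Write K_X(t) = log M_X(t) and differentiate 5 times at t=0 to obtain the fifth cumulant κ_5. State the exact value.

M_X(t) = (1 - 2*t)^(-9/2)
K_X(t) = log M_X(t) = -9*log(1 - 2*t)/2
dK/dt = -9/(2*t - 1)
d^2K/dt^2 = 18/(4*t^2 - 4*t + 1)
d^3K/dt^3 = -72/(8*t^3 - 12*t^2 + 6*t - 1)
d^4K/dt^4 = 432/(16*t^4 - 32*t^3 + 24*t^2 - 8*t + 1)
d^5K/dt^5 = -3456/(32*t^5 - 80*t^4 + 80*t^3 - 40*t^2 + 10*t - 1)

κ_5 = d^5K/dt^5 |_{t=0} = 3456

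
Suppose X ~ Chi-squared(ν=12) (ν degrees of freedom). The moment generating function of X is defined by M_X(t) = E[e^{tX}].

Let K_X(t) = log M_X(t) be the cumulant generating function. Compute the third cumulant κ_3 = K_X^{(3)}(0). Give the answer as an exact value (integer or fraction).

M_X(t) = (1 - 2*t)^(-6)
K_X(t) = log M_X(t) = -6*log(1 - 2*t)
K^(3)(t) = -96/(8*t^3 - 12*t^2 + 6*t - 1)

κ_3 = K^(3)(0) = 96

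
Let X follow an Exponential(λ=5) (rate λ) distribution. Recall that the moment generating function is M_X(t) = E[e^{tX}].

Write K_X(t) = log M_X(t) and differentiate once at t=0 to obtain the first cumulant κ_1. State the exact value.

κ_1 = K′(0) = 1/5

M_X(t) = 5/(5 - t)
K_X(t) = log M_X(t) = -log(5 - t) + log(5)
K′(t) = -1/(t - 5)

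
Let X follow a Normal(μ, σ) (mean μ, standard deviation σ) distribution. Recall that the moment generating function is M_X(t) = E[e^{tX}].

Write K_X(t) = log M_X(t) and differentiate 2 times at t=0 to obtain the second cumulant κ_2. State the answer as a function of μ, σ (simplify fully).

κ_2 = D^2[K](0) = σ^2

M_X(t) = e^(μ*t + σ^2*t^2/2)
K_X(t) = log M_X(t) = μ*t + σ^2*t^2/2
D^2[K](t) = σ^2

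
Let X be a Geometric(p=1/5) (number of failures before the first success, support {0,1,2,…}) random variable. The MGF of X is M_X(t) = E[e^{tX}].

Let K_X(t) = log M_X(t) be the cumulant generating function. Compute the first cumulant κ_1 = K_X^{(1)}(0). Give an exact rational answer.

κ_1 = K′(0) = 4

M_X(t) = 1/(5*(1 - 4*e^(t)/5))
K_X(t) = log M_X(t) = -log(1 - 4*e^(t)/5) - log(5)
K′(t) = -4*e^(t)/(4*e^(t) - 5)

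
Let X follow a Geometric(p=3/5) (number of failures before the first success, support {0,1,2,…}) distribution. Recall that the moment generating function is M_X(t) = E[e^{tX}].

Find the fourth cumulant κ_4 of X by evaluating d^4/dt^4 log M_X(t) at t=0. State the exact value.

κ_4 = d^4K/dt^4 |_{t=0} = 230/27

M_X(t) = 3/(5*(1 - 2*e^(t)/5))
K_X(t) = log M_X(t) = -log(1 - 2*e^(t)/5) - log(5) + log(3)
dK/dt = -2*e^(t)/(2*e^(t) - 5)
d^2K/dt^2 = 10*e^(t)/(4*e^(2*t) - 20*e^(t) + 25)
d^3K/dt^3 = (-20*e^(2*t) - 50*e^(t))/(8*e^(3*t) - 60*e^(2*t) + 150*e^(t) - 125)
d^4K/dt^4 = (40*e^(3*t) + 400*e^(2*t) + 250*e^(t))/(16*e^(4*t) - 160*e^(3*t) + 600*e^(2*t) - 1000*e^(t) + 625)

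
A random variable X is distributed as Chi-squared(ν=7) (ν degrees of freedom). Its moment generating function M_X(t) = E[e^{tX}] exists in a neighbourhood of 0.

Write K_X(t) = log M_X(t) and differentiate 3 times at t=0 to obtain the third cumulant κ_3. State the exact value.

M_X(t) = (1 - 2*t)^(-7/2)
K_X(t) = log M_X(t) = -7*log(1 - 2*t)/2
K^(3)(t) = -56/(8*t^3 - 12*t^2 + 6*t - 1)

κ_3 = K^(3)(0) = 56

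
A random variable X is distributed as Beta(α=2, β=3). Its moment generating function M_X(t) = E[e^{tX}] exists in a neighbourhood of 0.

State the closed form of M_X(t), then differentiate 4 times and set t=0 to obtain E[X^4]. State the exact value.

M_X(t) = ₁F₁(2; 5; t)
M′(t) = 2*₁F₁(3; 6; t)/5
M′′(t) = ₁F₁(4; 7; t)/5
M′′′(t) = 4*₁F₁(5; 8; t)/35
M′′′′(t) = ₁F₁(6; 9; t)/14

E[X^4] = M′′′′(0) = 1/14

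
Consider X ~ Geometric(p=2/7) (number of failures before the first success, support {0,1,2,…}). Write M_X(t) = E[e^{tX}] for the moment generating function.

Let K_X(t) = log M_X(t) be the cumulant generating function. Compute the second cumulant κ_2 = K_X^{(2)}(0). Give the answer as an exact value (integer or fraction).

κ_2 = D^2[K](0) = 35/4

M_X(t) = 2/(7*(1 - 5*e^(t)/7))
K_X(t) = log M_X(t) = -log(1 - 5*e^(t)/7) - log(7) + log(2)
D^2[K](t) = 35*e^(t)/(25*e^(2*t) - 70*e^(t) + 49)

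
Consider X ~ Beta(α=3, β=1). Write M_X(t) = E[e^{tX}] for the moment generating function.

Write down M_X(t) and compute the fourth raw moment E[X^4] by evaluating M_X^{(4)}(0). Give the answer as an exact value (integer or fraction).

M_X(t) = ₁F₁(3; 4; t)
M′(t) = 3*₁F₁(4; 5; t)/4
M′′(t) = 3*₁F₁(5; 6; t)/5
M′′′(t) = ₁F₁(6; 7; t)/2
M′′′′(t) = 3*₁F₁(7; 8; t)/7

E[X^4] = M′′′′(0) = 3/7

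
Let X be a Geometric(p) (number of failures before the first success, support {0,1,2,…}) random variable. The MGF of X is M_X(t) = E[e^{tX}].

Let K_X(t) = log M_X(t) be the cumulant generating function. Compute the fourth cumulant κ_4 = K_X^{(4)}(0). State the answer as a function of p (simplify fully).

M_X(t) = p/(-(1 - p)*e^(t) + 1)
K_X(t) = log M_X(t) = log(p) - log(-(1 - p)*e^(t) + 1)

κ_4 = K^(4)(0) = (-p^3 + 7*p^2 - 12*p + 6)/p^4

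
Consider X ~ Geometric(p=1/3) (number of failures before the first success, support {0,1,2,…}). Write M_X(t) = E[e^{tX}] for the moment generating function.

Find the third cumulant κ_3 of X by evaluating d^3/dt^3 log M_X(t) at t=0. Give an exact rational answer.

κ_3 = D^3[K](0) = 30

M_X(t) = 1/(3*(1 - 2*e^(t)/3))
K_X(t) = log M_X(t) = -log(1 - 2*e^(t)/3) - log(3)
D^3[K](t) = (-12*e^(2*t) - 18*e^(t))/(8*e^(3*t) - 36*e^(2*t) + 54*e^(t) - 27)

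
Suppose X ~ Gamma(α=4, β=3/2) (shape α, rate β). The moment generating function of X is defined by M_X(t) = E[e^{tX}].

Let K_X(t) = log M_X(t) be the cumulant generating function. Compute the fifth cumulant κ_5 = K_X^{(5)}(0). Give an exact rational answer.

κ_5 = d^5K/dt^5 |_{t=0} = 1024/81

M_X(t) = 81/(16*(3/2 - t)^4)
K_X(t) = log M_X(t) = -4*log(3/2 - t) - 4*log(2) + 4*log(3)
dK/dt = -8/(2*t - 3)
d^2K/dt^2 = 16/(4*t^2 - 12*t + 9)
d^3K/dt^3 = -64/(8*t^3 - 36*t^2 + 54*t - 27)
d^4K/dt^4 = 384/(16*t^4 - 96*t^3 + 216*t^2 - 216*t + 81)
d^5K/dt^5 = -3072/(32*t^5 - 240*t^4 + 720*t^3 - 1080*t^2 + 810*t - 243)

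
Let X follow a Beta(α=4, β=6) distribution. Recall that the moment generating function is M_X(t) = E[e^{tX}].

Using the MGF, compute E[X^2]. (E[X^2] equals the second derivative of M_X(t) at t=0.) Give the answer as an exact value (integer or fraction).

M_X(t) = ₁F₁(4; 10; t)
dM/dt = 2*₁F₁(5; 11; t)/5
d^2M/dt^2 = 2*₁F₁(6; 12; t)/11

E[X^2] = d^2M/dt^2 |_{t=0} = 2/11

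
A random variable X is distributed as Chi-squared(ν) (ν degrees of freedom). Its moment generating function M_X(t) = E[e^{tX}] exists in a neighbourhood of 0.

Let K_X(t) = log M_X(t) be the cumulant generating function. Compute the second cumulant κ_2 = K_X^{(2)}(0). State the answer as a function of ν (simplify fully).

κ_2 = K^(2)(0) = 2*ν

M_X(t) = (1 - 2*t)^(-ν/2)
K_X(t) = log M_X(t) = -ν*log(1 - 2*t)/2
K^(2)(t) = 2*ν/(4*t^2 - 4*t + 1)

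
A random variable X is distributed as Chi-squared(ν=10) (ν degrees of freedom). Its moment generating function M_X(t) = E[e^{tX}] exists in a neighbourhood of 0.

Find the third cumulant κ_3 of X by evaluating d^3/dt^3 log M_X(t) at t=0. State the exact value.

M_X(t) = (1 - 2*t)^(-5)
K_X(t) = log M_X(t) = -5*log(1 - 2*t)
K′(t) = -10/(2*t - 1)
K′′(t) = 20/(4*t^2 - 4*t + 1)
K′′′(t) = -80/(8*t^3 - 12*t^2 + 6*t - 1)

κ_3 = K′′′(0) = 80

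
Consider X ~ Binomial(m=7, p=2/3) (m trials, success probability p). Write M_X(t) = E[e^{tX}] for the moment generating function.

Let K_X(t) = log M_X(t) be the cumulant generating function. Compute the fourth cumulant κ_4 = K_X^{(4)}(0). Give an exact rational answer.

M_X(t) = (2*e^(t)/3 + 1/3)^7
K_X(t) = log M_X(t) = 7*log(2*e^(t)/3 + 1/3)
D^4[K](t) = (56*e^(3*t) - 112*e^(2*t) + 14*e^(t))/(16*e^(4*t) + 32*e^(3*t) + 24*e^(2*t) + 8*e^(t) + 1)

κ_4 = D^4[K](0) = -14/27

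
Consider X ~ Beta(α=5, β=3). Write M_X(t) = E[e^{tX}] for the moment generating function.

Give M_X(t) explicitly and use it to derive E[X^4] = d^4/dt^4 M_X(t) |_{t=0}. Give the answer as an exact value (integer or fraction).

M_X(t) = ₁F₁(5; 8; t)
dM/dt = 5*₁F₁(6; 9; t)/8
d^2M/dt^2 = 5*₁F₁(7; 10; t)/12
d^3M/dt^3 = 7*₁F₁(8; 11; t)/24
d^4M/dt^4 = 7*₁F₁(9; 12; t)/33

E[X^4] = d^4M/dt^4 |_{t=0} = 7/33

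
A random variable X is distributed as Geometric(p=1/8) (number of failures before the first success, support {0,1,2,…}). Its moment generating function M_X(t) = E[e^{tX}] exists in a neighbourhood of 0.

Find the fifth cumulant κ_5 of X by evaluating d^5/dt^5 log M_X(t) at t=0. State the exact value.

κ_5 = K^(5)(0) = 565320

M_X(t) = 1/(8*(1 - 7*e^(t)/8))
K_X(t) = log M_X(t) = -log(1 - 7*e^(t)/8) - 3*log(2)
K^(5)(t) = (-19208*e^(4*t) - 241472*e^(3*t) - 275968*e^(2*t) - 28672*e^(t))/(16807*e^(5*t) - 96040*e^(4*t) + 219520*e^(3*t) - 250880*e^(2*t) + 143360*e^(t) - 32768)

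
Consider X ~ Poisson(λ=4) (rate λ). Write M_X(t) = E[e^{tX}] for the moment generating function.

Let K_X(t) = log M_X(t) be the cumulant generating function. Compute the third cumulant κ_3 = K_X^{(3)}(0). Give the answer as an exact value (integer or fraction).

κ_3 = K′′′(0) = 4

M_X(t) = e^(4*e^(t) - 4)
K_X(t) = log M_X(t) = 4*e^(t) - 4
K′(t) = 4*e^(t)
K′′(t) = 4*e^(t)
K′′′(t) = 4*e^(t)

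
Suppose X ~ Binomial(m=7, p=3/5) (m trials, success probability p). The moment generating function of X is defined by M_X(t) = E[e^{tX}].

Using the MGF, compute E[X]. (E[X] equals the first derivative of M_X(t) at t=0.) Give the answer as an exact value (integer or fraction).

E[X] = M′(0) = 21/5

M_X(t) = (3*e^(t)/5 + 2/5)^7
M′(t) = 15309*e^(7*t)/78125 + 61236*e^(6*t)/78125 + 20412*e^(5*t)/15625 + 18144*e^(4*t)/15625 + 9072*e^(3*t)/15625 + 12096*e^(2*t)/78125 + 1344*e^(t)/78125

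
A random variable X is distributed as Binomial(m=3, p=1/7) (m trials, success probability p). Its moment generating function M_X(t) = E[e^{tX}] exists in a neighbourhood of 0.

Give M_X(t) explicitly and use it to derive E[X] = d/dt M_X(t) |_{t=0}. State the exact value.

M_X(t) = (e^(t)/7 + 6/7)^3
M′(t) = 3*e^(3*t)/343 + 36*e^(2*t)/343 + 108*e^(t)/343

E[X] = M′(0) = 3/7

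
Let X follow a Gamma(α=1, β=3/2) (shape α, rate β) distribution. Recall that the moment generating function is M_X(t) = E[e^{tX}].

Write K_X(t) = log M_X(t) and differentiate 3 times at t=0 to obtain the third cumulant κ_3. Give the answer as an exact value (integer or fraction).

κ_3 = d^3K/dt^3 |_{t=0} = 16/27

M_X(t) = 3/(2*(3/2 - t))
K_X(t) = log M_X(t) = -log(3/2 - t) - log(2) + log(3)
dK/dt = -2/(2*t - 3)
d^2K/dt^2 = 4/(4*t^2 - 12*t + 9)
d^3K/dt^3 = -16/(8*t^3 - 36*t^2 + 54*t - 27)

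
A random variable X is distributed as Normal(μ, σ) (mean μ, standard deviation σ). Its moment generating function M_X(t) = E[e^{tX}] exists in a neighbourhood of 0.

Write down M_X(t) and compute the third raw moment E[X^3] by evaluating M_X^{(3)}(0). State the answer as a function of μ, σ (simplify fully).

E[X^3] = M^(3)(0) = μ*(μ^2 + 3*σ^2)

M_X(t) = e^(μ*t + σ^2*t^2/2)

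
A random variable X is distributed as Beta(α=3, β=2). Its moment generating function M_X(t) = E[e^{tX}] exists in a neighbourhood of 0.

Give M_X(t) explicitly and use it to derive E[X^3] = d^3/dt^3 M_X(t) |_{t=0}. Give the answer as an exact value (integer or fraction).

E[X^3] = d^3M/dt^3 |_{t=0} = 2/7

M_X(t) = ₁F₁(3; 5; t)
dM/dt = 3*₁F₁(4; 6; t)/5
d^2M/dt^2 = 2*₁F₁(5; 7; t)/5
d^3M/dt^3 = 2*₁F₁(6; 8; t)/7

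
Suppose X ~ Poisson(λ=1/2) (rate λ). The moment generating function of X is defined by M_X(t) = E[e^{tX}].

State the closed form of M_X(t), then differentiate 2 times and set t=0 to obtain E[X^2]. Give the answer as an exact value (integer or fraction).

M_X(t) = e^(e^(t)/2 - 1/2)
dM/dt = e^(-1/2)*e^(t)*e^(e^(t)/2)/2
d^2M/dt^2 = (e^(2*t)*e^(e^(t)/2) + 2*e^(t)*e^(e^(t)/2))*e^(-1/2)/4

E[X^2] = d^2M/dt^2 |_{t=0} = 3/4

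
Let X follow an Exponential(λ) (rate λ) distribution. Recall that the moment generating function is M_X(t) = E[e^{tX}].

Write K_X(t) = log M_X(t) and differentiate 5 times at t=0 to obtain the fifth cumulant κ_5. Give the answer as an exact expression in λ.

M_X(t) = λ/(λ - t)
K_X(t) = log M_X(t) = log(λ) - log(λ - t)
D^5[K](t) = -24/(-λ^5 + 5*λ^4*t - 10*λ^3*t^2 + 10*λ^2*t^3 - 5*λ*t^4 + t^5)

κ_5 = D^5[K](0) = 24/λ^5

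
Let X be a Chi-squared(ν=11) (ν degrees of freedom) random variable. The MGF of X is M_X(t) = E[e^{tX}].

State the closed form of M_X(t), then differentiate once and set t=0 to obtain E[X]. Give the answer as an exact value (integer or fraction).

E[X] = D[M](0) = 11

M_X(t) = (1 - 2*t)^(-11/2)
D[M](t) = 11/(64*t^6*√(1 - 2*t) - 192*t^5*√(1 - 2*t) + 240*t^4*√(1 - 2*t) - 160*t^3*√(1 - 2*t) + 60*t^2*√(1 - 2*t) - 12*t*√(1 - 2*t) + √(1 - 2*t))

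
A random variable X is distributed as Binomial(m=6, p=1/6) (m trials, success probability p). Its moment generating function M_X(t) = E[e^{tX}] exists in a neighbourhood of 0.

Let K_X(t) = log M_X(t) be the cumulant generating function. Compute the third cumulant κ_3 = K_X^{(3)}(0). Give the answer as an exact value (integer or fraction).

M_X(t) = (e^(t)/6 + 5/6)^6
K_X(t) = log M_X(t) = 6*log(e^(t)/6 + 5/6)
dK/dt = 6*e^(t)/(e^(t) + 5)
d^2K/dt^2 = 30*e^(t)/(e^(2*t) + 10*e^(t) + 25)
d^3K/dt^3 = (-30*e^(2*t) + 150*e^(t))/(e^(3*t) + 15*e^(2*t) + 75*e^(t) + 125)

κ_3 = d^3K/dt^3 |_{t=0} = 5/9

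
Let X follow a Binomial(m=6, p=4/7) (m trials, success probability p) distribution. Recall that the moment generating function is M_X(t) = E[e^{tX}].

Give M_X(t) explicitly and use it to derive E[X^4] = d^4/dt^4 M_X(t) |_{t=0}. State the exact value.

E[X^4] = M^(4)(0) = 587592/2401

M_X(t) = (4*e^(t)/7 + 3/7)^6
M^(4)(t) = 5308416*e^(6*t)/117649 + 11520000*e^(5*t)/117649 + 8847360*e^(4*t)/117649 + 2799360*e^(3*t)/117649 + 311040*e^(2*t)/117649 + 5832*e^(t)/117649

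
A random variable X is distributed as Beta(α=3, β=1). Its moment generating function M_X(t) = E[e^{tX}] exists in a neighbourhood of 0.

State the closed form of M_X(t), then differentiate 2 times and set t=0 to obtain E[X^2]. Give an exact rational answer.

M_X(t) = ₁F₁(3; 4; t)
D^2[M](t) = 3*₁F₁(5; 6; t)/5

E[X^2] = D^2[M](0) = 3/5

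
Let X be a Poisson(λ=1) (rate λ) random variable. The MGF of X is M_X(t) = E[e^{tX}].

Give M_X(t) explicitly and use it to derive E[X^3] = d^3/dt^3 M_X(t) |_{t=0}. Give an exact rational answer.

M_X(t) = e^(e^(t) - 1)
D^3[M](t) = (e^(3*t)*e^(e^(t)) + 3*e^(2*t)*e^(e^(t)) + e^(t)*e^(e^(t)))*e^(-1)

E[X^3] = D^3[M](0) = 5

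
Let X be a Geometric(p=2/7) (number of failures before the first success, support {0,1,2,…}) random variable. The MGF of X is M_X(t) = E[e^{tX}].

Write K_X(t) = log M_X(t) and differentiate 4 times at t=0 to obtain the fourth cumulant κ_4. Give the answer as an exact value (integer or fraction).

M_X(t) = 2/(7*(1 - 5*e^(t)/7))
K_X(t) = log M_X(t) = -log(1 - 5*e^(t)/7) - log(7) + log(2)
dK/dt = -5*e^(t)/(5*e^(t) - 7)
d^2K/dt^2 = 35*e^(t)/(25*e^(2*t) - 70*e^(t) + 49)
d^3K/dt^3 = (-175*e^(2*t) - 245*e^(t))/(125*e^(3*t) - 525*e^(2*t) + 735*e^(t) - 343)
d^4K/dt^4 = (875*e^(3*t) + 4900*e^(2*t) + 1715*e^(t))/(625*e^(4*t) - 3500*e^(3*t) + 7350*e^(2*t) - 6860*e^(t) + 2401)

κ_4 = d^4K/dt^4 |_{t=0} = 3745/8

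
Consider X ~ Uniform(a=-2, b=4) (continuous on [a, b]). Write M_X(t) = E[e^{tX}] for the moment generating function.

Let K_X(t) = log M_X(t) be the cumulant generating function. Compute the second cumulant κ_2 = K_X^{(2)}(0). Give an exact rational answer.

κ_2 = K′′(0) = 3

M_X(t) = (e^(4*t) - e^(-2*t))/(6*t)
K_X(t) = log M_X(t) = -log(t) + log(e^(4*t) - e^(-2*t)) - log(6)
K′(t) = (4*t*e^(6*t) + 2*t - e^(6*t) + 1)/(t*e^(6*t) - t)
K′′(t) = (-36*t^2*e^(6*t) + e^(12*t) - 2*e^(6*t) + 1)/(t^2*e^(12*t) - 2*t^2*e^(6*t) + t^2)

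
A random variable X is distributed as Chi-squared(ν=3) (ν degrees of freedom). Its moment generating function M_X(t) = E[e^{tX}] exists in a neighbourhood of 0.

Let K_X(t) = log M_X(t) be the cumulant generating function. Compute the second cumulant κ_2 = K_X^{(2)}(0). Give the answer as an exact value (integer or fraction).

M_X(t) = (1 - 2*t)^(-3/2)
K_X(t) = log M_X(t) = -3*log(1 - 2*t)/2
dK/dt = -3/(2*t - 1)
d^2K/dt^2 = 6/(4*t^2 - 4*t + 1)

κ_2 = d^2K/dt^2 |_{t=0} = 6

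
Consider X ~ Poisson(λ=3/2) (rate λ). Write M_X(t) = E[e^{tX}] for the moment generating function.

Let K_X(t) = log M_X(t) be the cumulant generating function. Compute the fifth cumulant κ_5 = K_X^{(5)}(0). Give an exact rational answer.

M_X(t) = e^(3*e^(t)/2 - 3/2)
K_X(t) = log M_X(t) = 3*e^(t)/2 - 3/2
D^5[K](t) = 3*e^(t)/2

κ_5 = D^5[K](0) = 3/2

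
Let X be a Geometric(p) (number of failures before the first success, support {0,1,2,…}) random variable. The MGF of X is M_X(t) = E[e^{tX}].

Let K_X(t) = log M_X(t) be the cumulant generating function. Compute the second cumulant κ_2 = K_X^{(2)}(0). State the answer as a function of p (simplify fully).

M_X(t) = p/(-(1 - p)*e^(t) + 1)
K_X(t) = log M_X(t) = log(p) - log(-(1 - p)*e^(t) + 1)
dK/dt = (-p*e^(t) + e^(t))/(p*e^(t) - e^(t) + 1)
d^2K/dt^2 = (-p*e^(t) + e^(t))/(p^2*e^(2*t) - 2*p*e^(2*t) + 2*p*e^(t) + e^(2*t) - 2*e^(t) + 1)

κ_2 = d^2K/dt^2 |_{t=0} = (1 - p)/p^2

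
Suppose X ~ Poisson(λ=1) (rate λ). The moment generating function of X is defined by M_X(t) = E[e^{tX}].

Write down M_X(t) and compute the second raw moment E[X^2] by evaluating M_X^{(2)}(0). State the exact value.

E[X^2] = D^2[M](0) = 2

M_X(t) = e^(e^(t) - 1)
D^2[M](t) = (e^(2*t)*e^(e^(t)) + e^(t)*e^(e^(t)))*e^(-1)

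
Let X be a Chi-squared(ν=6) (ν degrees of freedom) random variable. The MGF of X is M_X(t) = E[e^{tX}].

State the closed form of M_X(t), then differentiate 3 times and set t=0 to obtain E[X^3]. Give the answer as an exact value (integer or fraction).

E[X^3] = M′′′(0) = 480

M_X(t) = (1 - 2*t)^(-3)
M′(t) = 6/(16*t^4 - 32*t^3 + 24*t^2 - 8*t + 1)
M′′(t) = -48/(32*t^5 - 80*t^4 + 80*t^3 - 40*t^2 + 10*t - 1)
M′′′(t) = 480/(64*t^6 - 192*t^5 + 240*t^4 - 160*t^3 + 60*t^2 - 12*t + 1)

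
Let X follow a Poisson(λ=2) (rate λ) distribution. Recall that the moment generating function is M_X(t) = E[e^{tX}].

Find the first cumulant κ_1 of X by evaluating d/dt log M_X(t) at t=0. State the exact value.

κ_1 = dK/dt |_{t=0} = 2

M_X(t) = e^(2*e^(t) - 2)
K_X(t) = log M_X(t) = 2*e^(t) - 2
dK/dt = 2*e^(t)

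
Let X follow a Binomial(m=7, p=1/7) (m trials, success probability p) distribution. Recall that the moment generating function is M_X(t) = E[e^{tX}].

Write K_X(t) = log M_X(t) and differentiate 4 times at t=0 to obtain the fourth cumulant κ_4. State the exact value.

κ_4 = d^4K/dt^4 |_{t=0} = 78/343

M_X(t) = (e^(t)/7 + 6/7)^7
K_X(t) = log M_X(t) = 7*log(e^(t)/7 + 6/7)
dK/dt = 7*e^(t)/(e^(t) + 6)
d^2K/dt^2 = 42*e^(t)/(e^(2*t) + 12*e^(t) + 36)
d^3K/dt^3 = (-42*e^(2*t) + 252*e^(t))/(e^(3*t) + 18*e^(2*t) + 108*e^(t) + 216)
d^4K/dt^4 = (42*e^(3*t) - 1008*e^(2*t) + 1512*e^(t))/(e^(4*t) + 24*e^(3*t) + 216*e^(2*t) + 864*e^(t) + 1296)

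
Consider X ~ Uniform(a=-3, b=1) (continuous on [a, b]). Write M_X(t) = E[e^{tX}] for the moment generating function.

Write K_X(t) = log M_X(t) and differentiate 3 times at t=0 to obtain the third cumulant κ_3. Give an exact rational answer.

M_X(t) = (e^(t) - e^(-3*t))/(4*t)
K_X(t) = log M_X(t) = -log(t) + log(e^(t) - e^(-3*t)) - 2*log(2)
K^(3)(t) = (64*t^3*e^(8*t) + 64*t^3*e^(4*t) - 2*e^(12*t) + 6*e^(8*t) - 6*e^(4*t) + 2)/(t^3*e^(12*t) - 3*t^3*e^(8*t) + 3*t^3*e^(4*t) - t^3)

κ_3 = K^(3)(0) = 0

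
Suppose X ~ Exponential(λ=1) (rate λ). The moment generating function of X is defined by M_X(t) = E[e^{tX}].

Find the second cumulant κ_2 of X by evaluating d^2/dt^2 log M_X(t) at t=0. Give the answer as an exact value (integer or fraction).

M_X(t) = 1/(1 - t)
K_X(t) = log M_X(t) = -log(1 - t)
D^2[K](t) = 1/(t^2 - 2*t + 1)

κ_2 = D^2[K](0) = 1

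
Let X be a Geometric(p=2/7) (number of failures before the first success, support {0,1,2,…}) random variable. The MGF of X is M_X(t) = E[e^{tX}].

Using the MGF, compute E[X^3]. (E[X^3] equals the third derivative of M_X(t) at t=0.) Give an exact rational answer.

M_X(t) = 2/(7*(1 - 5*e^(t)/7))
dM/dt = 10*e^(t)/(25*e^(2*t) - 70*e^(t) + 49)
d^2M/dt^2 = (-50*e^(2*t) - 70*e^(t))/(125*e^(3*t) - 525*e^(2*t) + 735*e^(t) - 343)
d^3M/dt^3 = (250*e^(3*t) + 1400*e^(2*t) + 490*e^(t))/(625*e^(4*t) - 3500*e^(3*t) + 7350*e^(2*t) - 6860*e^(t) + 2401)

E[X^3] = d^3M/dt^3 |_{t=0} = 535/4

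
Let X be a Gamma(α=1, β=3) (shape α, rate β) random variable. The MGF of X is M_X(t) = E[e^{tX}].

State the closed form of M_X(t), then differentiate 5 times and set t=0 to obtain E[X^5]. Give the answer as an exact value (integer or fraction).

M_X(t) = 3/(3 - t)
M^(5)(t) = 360/(t^6 - 18*t^5 + 135*t^4 - 540*t^3 + 1215*t^2 - 1458*t + 729)

E[X^5] = M^(5)(0) = 40/81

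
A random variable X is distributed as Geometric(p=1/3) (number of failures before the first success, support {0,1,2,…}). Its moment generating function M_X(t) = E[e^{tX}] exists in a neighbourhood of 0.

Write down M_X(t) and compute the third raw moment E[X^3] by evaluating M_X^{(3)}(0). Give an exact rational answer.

M_X(t) = 1/(3*(1 - 2*e^(t)/3))
M^(3)(t) = (8*e^(3*t) + 48*e^(2*t) + 18*e^(t))/(16*e^(4*t) - 96*e^(3*t) + 216*e^(2*t) - 216*e^(t) + 81)

E[X^3] = M^(3)(0) = 74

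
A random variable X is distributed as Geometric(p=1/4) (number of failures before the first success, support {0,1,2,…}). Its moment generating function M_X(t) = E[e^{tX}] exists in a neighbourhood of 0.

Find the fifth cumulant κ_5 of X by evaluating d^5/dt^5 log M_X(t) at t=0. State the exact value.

κ_5 = K′′′′′(0) = 12180

M_X(t) = 1/(4*(1 - 3*e^(t)/4))
K_X(t) = log M_X(t) = -log(1 - 3*e^(t)/4) - 2*log(2)
K′(t) = -3*e^(t)/(3*e^(t) - 4)
K′′(t) = 12*e^(t)/(9*e^(2*t) - 24*e^(t) + 16)
K′′′(t) = (-36*e^(2*t) - 48*e^(t))/(27*e^(3*t) - 108*e^(2*t) + 144*e^(t) - 64)
K′′′′(t) = (108*e^(3*t) + 576*e^(2*t) + 192*e^(t))/(81*e^(4*t) - 432*e^(3*t) + 864*e^(2*t) - 768*e^(t) + 256)
K′′′′′(t) = (-324*e^(4*t) - 4752*e^(3*t) - 6336*e^(2*t) - 768*e^(t))/(243*e^(5*t) - 1620*e^(4*t) + 4320*e^(3*t) - 5760*e^(2*t) + 3840*e^(t) - 1024)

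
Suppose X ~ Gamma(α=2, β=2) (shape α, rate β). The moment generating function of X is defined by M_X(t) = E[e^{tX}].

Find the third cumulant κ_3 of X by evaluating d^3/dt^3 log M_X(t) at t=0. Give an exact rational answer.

κ_3 = d^3K/dt^3 |_{t=0} = 1/2

M_X(t) = 4/(2 - t)^2
K_X(t) = log M_X(t) = -2*log(2 - t) + 2*log(2)
dK/dt = -2/(t - 2)
d^2K/dt^2 = 2/(t^2 - 4*t + 4)
d^3K/dt^3 = -4/(t^3 - 6*t^2 + 12*t - 8)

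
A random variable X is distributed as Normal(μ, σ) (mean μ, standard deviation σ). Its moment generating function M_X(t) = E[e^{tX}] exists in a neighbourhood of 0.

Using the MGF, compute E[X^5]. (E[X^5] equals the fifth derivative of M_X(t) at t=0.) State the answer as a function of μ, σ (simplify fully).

E[X^5] = d^5M/dt^5 |_{t=0} = μ*(μ^4 + 10*μ^2*σ^2 + 15*σ^4)

M_X(t) = e^(μ*t + σ^2*t^2/2)
dM/dt = μ*e^(μ*t)*e^(σ^2*t^2/2) + σ^2*t*e^(μ*t)*e^(σ^2*t^2/2)
d^2M/dt^2 = μ^2*e^(μ*t)*e^(σ^2*t^2/2) + 2*μ*σ^2*t*e^(μ*t)*e^(σ^2*t^2/2) + σ^4*t^2*e^(μ*t)*e^(σ^2*t^2/2) + σ^2*e^(μ*t)*e^(σ^2*t^2/2)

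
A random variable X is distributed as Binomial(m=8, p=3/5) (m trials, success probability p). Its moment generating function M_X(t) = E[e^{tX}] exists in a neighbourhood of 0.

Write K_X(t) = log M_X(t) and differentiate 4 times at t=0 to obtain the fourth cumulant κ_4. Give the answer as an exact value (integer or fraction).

M_X(t) = (3*e^(t)/5 + 2/5)^8
K_X(t) = log M_X(t) = 8*log(3*e^(t)/5 + 2/5)
K′(t) = 24*e^(t)/(3*e^(t) + 2)
K′′(t) = 48*e^(t)/(9*e^(2*t) + 12*e^(t) + 4)
K′′′(t) = (-144*e^(2*t) + 96*e^(t))/(27*e^(3*t) + 54*e^(2*t) + 36*e^(t) + 8)
K′′′′(t) = (432*e^(3*t) - 1152*e^(2*t) + 192*e^(t))/(81*e^(4*t) + 216*e^(3*t) + 216*e^(2*t) + 96*e^(t) + 16)

κ_4 = K′′′′(0) = -528/625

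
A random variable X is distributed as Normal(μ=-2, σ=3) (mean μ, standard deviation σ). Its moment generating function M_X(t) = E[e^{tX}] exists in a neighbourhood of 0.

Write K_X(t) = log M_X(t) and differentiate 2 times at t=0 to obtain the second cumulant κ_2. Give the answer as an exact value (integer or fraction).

M_X(t) = e^(9*t^2/2 - 2*t)
K_X(t) = log M_X(t) = 9*t^2/2 - 2*t
D^2[K](t) = 9

κ_2 = D^2[K](0) = 9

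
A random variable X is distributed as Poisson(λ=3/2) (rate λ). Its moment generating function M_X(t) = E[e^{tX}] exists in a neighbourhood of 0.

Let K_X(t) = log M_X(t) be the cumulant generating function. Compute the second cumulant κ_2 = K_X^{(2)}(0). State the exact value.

κ_2 = K^(2)(0) = 3/2

M_X(t) = e^(3*e^(t)/2 - 3/2)
K_X(t) = log M_X(t) = 3*e^(t)/2 - 3/2
K^(2)(t) = 3*e^(t)/2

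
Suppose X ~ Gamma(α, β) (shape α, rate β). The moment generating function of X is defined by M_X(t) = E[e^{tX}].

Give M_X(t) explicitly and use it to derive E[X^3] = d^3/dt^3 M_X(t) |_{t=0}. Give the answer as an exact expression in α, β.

E[X^3] = d^3M/dt^3 |_{t=0} = α*(α^2 + 3*α + 2)/β^3

M_X(t) = (β/(β - t))^α
dM/dt = -α*β^α*(1/(β - t))^α/(-β + t)
d^2M/dt^2 = (α^2*β^α*(1/(β - t))^α + α*β^α*(1/(β - t))^α)/(β^2 - 2*β*t + t^2)
d^3M/dt^3 = (-α^3*β^α*(1/(β - t))^α - 3*α^2*β^α*(1/(β - t))^α - 2*α*β^α*(1/(β - t))^α)/(-β^3 + 3*β^2*t - 3*β*t^2 + t^3)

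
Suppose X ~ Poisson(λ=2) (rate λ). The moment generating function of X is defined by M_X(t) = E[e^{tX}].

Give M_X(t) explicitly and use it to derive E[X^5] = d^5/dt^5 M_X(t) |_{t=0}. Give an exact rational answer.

M_X(t) = e^(2*e^(t) - 2)
M′(t) = 2*e^(-2)*e^(t)*e^(2*e^(t))
M′′(t) = (4*e^(2*t)*e^(2*e^(t)) + 2*e^(t)*e^(2*e^(t)))*e^(-2)
M′′′(t) = (8*e^(3*t)*e^(2*e^(t)) + 12*e^(2*t)*e^(2*e^(t)) + 2*e^(t)*e^(2*e^(t)))*e^(-2)
M′′′′(t) = (16*e^(4*t)*e^(2*e^(t)) + 48*e^(3*t)*e^(2*e^(t)) + 28*e^(2*t)*e^(2*e^(t)) + 2*e^(t)*e^(2*e^(t)))*e^(-2)
M′′′′′(t) = (32*e^(5*t)*e^(2*e^(t)) + 160*e^(4*t)*e^(2*e^(t)) + 200*e^(3*t)*e^(2*e^(t)) + 60*e^(2*t)*e^(2*e^(t)) + 2*e^(t)*e^(2*e^(t)))*e^(-2)

E[X^5] = M′′′′′(0) = 454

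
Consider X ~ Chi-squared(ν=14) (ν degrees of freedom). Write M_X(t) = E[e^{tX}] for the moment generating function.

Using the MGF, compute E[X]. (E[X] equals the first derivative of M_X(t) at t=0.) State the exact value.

E[X] = D[M](0) = 14

M_X(t) = (1 - 2*t)^(-7)
D[M](t) = 14/(256*t^8 - 1024*t^7 + 1792*t^6 - 1792*t^5 + 1120*t^4 - 448*t^3 + 112*t^2 - 16*t + 1)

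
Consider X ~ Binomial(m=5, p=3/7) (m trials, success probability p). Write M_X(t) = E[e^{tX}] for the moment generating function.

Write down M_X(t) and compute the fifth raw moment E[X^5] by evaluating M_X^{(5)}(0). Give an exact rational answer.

E[X^5] = M′′′′′(0) = 3656175/16807

M_X(t) = (3*e^(t)/7 + 4/7)^5
M′(t) = 1215*e^(5*t)/16807 + 6480*e^(4*t)/16807 + 12960*e^(3*t)/16807 + 11520*e^(2*t)/16807 + 3840*e^(t)/16807
M′′(t) = 6075*e^(5*t)/16807 + 25920*e^(4*t)/16807 + 38880*e^(3*t)/16807 + 23040*e^(2*t)/16807 + 3840*e^(t)/16807
M′′′(t) = 30375*e^(5*t)/16807 + 103680*e^(4*t)/16807 + 116640*e^(3*t)/16807 + 46080*e^(2*t)/16807 + 3840*e^(t)/16807
M′′′′(t) = 151875*e^(5*t)/16807 + 414720*e^(4*t)/16807 + 349920*e^(3*t)/16807 + 92160*e^(2*t)/16807 + 3840*e^(t)/16807
M′′′′′(t) = 759375*e^(5*t)/16807 + 1658880*e^(4*t)/16807 + 1049760*e^(3*t)/16807 + 184320*e^(2*t)/16807 + 3840*e^(t)/16807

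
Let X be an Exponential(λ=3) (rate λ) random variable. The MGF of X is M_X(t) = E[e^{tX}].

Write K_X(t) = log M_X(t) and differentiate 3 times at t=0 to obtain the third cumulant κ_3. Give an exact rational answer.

κ_3 = K′′′(0) = 2/27

M_X(t) = 3/(3 - t)
K_X(t) = log M_X(t) = -log(3 - t) + log(3)
K′(t) = -1/(t - 3)
K′′(t) = 1/(t^2 - 6*t + 9)
K′′′(t) = -2/(t^3 - 9*t^2 + 27*t - 27)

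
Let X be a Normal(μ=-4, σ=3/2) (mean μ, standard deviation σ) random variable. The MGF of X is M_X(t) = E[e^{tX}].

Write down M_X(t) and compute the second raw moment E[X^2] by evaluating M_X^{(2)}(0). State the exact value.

E[X^2] = M^(2)(0) = 73/4

M_X(t) = e^(9*t^2/8 - 4*t)
M^(2)(t) = (81*t^2*e^(9*t^2/8) - 288*t*e^(9*t^2/8) + 292*e^(9*t^2/8))*e^(-4*t)/16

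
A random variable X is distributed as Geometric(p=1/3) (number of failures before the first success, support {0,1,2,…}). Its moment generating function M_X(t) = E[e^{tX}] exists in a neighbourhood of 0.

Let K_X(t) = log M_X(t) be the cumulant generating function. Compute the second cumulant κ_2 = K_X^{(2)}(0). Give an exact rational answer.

κ_2 = D^2[K](0) = 6

M_X(t) = 1/(3*(1 - 2*e^(t)/3))
K_X(t) = log M_X(t) = -log(1 - 2*e^(t)/3) - log(3)
D^2[K](t) = 6*e^(t)/(4*e^(2*t) - 12*e^(t) + 9)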